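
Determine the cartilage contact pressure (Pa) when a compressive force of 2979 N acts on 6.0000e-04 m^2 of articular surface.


P = F / A
P = 2979 / 6.0000e-04
P = 4.9650e+06


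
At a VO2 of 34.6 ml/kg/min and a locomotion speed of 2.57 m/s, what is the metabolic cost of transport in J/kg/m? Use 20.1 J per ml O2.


Power per kg = VO2 * 20.1 / 60
Power per kg = 34.6 * 20.1 / 60 = 11.5910 W/kg
Cost = power_per_kg / speed
Cost = 11.5910 / 2.57
Cost = 4.5101


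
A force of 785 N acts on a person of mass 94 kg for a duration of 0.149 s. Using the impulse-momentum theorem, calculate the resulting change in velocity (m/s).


J = F * dt = 785 * 0.149 = 116.9650 N*s
delta_v = J / m
delta_v = 116.9650 / 94
delta_v = 1.2443


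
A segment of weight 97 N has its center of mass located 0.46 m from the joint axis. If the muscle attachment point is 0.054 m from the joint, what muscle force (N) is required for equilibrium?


F_muscle = W * d_load / d_muscle
F_muscle = 97 * 0.46 / 0.054
Numerator = 44.6200
F_muscle = 826.2963


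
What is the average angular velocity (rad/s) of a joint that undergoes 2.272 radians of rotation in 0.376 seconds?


omega = delta_theta / delta_t
omega = 2.272 / 0.376
omega = 6.0426


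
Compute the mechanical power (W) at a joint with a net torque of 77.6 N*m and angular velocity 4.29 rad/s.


P = M * omega
P = 77.6 * 4.29
P = 332.9040


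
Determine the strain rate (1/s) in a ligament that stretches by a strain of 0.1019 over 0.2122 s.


strain_rate = delta_strain / delta_t
strain_rate = 0.1019 / 0.2122
strain_rate = 0.4802


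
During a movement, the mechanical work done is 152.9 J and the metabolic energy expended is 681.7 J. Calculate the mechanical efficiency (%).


eta = (W_mech / E_meta) * 100
eta = (152.9 / 681.7) * 100
ratio = 0.2243
eta = 22.4292


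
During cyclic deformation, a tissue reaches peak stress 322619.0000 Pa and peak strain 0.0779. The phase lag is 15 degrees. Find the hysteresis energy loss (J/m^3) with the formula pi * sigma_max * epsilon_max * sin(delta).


E_loss = pi * sigma_max * epsilon_max * sin(delta)
delta = 15 deg = 0.2618 rad
sin(delta) = 0.2588
E_loss = pi * 322619.0000 * 0.0779 * 0.2588
E_loss = 20434.9463


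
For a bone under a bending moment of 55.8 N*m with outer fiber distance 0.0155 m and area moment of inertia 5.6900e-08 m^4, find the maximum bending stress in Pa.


sigma = M * c / I
sigma = 55.8 * 0.0155 / 5.6900e-08
M * c = 0.8649
sigma = 1.5200e+07


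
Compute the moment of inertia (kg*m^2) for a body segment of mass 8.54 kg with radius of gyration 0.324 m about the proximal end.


I = m * k^2
I = 8.54 * 0.324^2
k^2 = 0.1050
I = 0.8965


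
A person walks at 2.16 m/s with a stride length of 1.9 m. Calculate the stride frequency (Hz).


f = v / stride_length
f = 2.16 / 1.9
f = 1.1368


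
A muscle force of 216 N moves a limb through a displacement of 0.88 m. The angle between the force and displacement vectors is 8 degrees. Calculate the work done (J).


W = F * d * cos(theta)
theta = 8 deg = 0.1396 rad
cos(theta) = 0.9903
W = 216 * 0.88 * 0.9903
W = 188.2302


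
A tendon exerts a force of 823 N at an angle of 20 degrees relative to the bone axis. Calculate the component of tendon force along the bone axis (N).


F_eff = F_tendon * cos(theta)
theta = 20 deg = 0.3491 rad
cos(theta) = 0.9397
F_eff = 823 * 0.9397
F_eff = 773.3670


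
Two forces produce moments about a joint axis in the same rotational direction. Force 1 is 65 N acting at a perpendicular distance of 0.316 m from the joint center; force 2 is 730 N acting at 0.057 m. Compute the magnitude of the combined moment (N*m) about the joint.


M = F1 * d1 + F2 * d2
M = 65 * 0.316 + 730 * 0.057
M = 20.5400 + 41.6100
M = 62.1500


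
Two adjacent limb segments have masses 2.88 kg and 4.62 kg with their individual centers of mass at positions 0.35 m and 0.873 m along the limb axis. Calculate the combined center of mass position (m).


COM = (m1*x1 + m2*x2) / (m1 + m2)
COM = (2.88*0.35 + 4.62*0.873) / (2.88 + 4.62)
Numerator = 5.0413
Denominator = 7.5000
COM = 0.6722


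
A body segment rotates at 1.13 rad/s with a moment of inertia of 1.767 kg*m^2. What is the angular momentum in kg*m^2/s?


L = I * omega
L = 1.767 * 1.13
L = 1.9967


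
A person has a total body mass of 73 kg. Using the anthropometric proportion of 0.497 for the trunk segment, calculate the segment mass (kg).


m_segment = body_mass * fraction
m_segment = 73 * 0.497
m_segment = 36.2810


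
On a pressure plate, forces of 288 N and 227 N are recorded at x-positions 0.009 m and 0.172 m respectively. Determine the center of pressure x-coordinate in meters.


COP_x = (F1*x1 + F2*x2) / (F1 + F2)
COP_x = (288*0.009 + 227*0.172) / (288 + 227)
Numerator = 41.6360
Denominator = 515
COP_x = 0.0808


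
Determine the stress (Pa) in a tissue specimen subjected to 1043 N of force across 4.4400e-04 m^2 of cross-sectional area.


stress = F / A
stress = 1043 / 4.4400e-04
stress = 2.3491e+06


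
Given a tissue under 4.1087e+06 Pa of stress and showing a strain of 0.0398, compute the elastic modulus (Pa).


E = stress / strain
E = 4.1087e+06 / 0.0398
E = 1.0323e+08


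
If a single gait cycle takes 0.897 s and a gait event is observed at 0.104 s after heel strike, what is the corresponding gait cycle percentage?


pct = (event_time / cycle_time) * 100
pct = (0.104 / 0.897) * 100
ratio = 0.1159
pct = 11.5942


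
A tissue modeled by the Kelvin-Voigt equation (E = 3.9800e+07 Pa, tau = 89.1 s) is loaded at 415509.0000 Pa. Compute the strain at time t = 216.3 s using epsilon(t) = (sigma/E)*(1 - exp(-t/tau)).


epsilon(t) = (sigma/E) * (1 - exp(-t/tau))
sigma/E = 415509.0000 / 3.9800e+07 = 0.0104
exp(-t/tau) = exp(-216.3 / 89.1) = 0.0882
epsilon = 0.0104 * (1 - 0.0882)
epsilon = 0.0095


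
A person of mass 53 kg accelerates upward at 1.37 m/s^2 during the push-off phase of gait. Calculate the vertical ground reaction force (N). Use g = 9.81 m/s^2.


GRF = m * (g + a)
GRF = 53 * (9.81 + 1.37)
GRF = 53 * 11.1800
GRF = 592.5400


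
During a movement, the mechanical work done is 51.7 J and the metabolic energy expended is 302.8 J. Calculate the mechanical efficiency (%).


eta = (W_mech / E_meta) * 100
eta = (51.7 / 302.8) * 100
ratio = 0.1707
eta = 17.0740


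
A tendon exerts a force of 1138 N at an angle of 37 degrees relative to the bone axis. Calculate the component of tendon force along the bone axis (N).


F_eff = F_tendon * cos(theta)
theta = 37 deg = 0.6458 rad
cos(theta) = 0.7986
F_eff = 1138 * 0.7986
F_eff = 908.8472


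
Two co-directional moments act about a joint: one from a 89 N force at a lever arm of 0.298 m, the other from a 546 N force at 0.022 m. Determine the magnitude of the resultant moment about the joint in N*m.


M = F1 * d1 + F2 * d2
M = 89 * 0.298 + 546 * 0.022
M = 26.5220 + 12.0120
M = 38.5340


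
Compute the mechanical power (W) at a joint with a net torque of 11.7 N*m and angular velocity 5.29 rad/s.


P = M * omega
P = 11.7 * 5.29
P = 61.8930


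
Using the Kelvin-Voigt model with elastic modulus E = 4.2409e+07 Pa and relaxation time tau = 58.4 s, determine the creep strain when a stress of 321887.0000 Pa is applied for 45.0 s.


epsilon(t) = (sigma/E) * (1 - exp(-t/tau))
sigma/E = 321887.0000 / 4.2409e+07 = 0.0076
exp(-t/tau) = exp(-45.0 / 58.4) = 0.4628
epsilon = 0.0076 * (1 - 0.4628)
epsilon = 0.0041


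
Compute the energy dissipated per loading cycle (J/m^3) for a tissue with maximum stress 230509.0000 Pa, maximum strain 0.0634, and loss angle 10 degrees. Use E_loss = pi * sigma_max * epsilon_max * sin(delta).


E_loss = pi * sigma_max * epsilon_max * sin(delta)
delta = 10 deg = 0.1745 rad
sin(delta) = 0.1736
E_loss = pi * 230509.0000 * 0.0634 * 0.1736
E_loss = 7972.5499


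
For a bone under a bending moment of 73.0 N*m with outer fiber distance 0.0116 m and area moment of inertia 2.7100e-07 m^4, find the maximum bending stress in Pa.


sigma = M * c / I
sigma = 73.0 * 0.0116 / 2.7100e-07
M * c = 0.8468
sigma = 3.1247e+06


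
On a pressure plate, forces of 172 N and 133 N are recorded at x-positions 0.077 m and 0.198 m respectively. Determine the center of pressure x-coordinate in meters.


COP_x = (F1*x1 + F2*x2) / (F1 + F2)
COP_x = (172*0.077 + 133*0.198) / (172 + 133)
Numerator = 39.5780
Denominator = 305
COP_x = 0.1298


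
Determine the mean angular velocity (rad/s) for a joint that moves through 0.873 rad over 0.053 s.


omega = delta_theta / delta_t
omega = 0.873 / 0.053
omega = 16.4717


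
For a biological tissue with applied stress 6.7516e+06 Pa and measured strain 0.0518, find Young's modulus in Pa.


E = stress / strain
E = 6.7516e+06 / 0.0518
E = 1.3034e+08


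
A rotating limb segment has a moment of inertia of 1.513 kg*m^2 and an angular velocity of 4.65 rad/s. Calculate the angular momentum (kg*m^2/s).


L = I * omega
L = 1.513 * 4.65
L = 7.0354


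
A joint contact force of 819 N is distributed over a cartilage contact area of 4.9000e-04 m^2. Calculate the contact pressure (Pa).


P = F / A
P = 819 / 4.9000e-04
P = 1.6714e+06


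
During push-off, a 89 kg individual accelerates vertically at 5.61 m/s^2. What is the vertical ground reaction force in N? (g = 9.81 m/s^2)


GRF = m * (g + a)
GRF = 89 * (9.81 + 5.61)
GRF = 89 * 15.4200
GRF = 1372.3800


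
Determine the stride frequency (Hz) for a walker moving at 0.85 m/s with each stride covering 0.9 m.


f = v / stride_length
f = 0.85 / 0.9
f = 0.9444


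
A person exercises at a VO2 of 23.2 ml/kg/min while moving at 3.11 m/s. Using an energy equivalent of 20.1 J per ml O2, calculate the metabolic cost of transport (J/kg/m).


Power per kg = VO2 * 20.1 / 60
Power per kg = 23.2 * 20.1 / 60 = 7.7720 W/kg
Cost = power_per_kg / speed
Cost = 7.7720 / 3.11
Cost = 2.4990


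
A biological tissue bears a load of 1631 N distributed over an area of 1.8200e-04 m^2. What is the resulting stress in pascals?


stress = F / A
stress = 1631 / 1.8200e-04
stress = 8.9615e+06


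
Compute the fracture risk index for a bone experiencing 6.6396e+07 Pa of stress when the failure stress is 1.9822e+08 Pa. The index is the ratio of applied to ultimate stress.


FRI = applied / ultimate
FRI = 6.6396e+07 / 1.9822e+08
FRI = 0.3350


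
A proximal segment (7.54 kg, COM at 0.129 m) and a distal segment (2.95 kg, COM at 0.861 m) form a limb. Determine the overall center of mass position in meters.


COM = (m1*x1 + m2*x2) / (m1 + m2)
COM = (7.54*0.129 + 2.95*0.861) / (7.54 + 2.95)
Numerator = 3.5126
Denominator = 10.4900
COM = 0.3349


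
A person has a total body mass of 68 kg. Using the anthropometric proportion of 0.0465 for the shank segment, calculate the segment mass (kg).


m_segment = body_mass * fraction
m_segment = 68 * 0.0465
m_segment = 3.1620


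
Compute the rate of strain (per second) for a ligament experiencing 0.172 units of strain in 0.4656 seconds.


strain_rate = delta_strain / delta_t
strain_rate = 0.172 / 0.4656
strain_rate = 0.3694


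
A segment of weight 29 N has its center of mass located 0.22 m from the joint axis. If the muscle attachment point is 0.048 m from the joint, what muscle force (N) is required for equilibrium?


F_muscle = W * d_load / d_muscle
F_muscle = 29 * 0.22 / 0.048
Numerator = 6.3800
F_muscle = 132.9167


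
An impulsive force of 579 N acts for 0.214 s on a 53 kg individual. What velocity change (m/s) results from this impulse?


J = F * dt = 579 * 0.214 = 123.9060 N*s
delta_v = J / m
delta_v = 123.9060 / 53
delta_v = 2.3378


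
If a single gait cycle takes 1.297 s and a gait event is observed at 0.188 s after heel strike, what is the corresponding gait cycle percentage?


pct = (event_time / cycle_time) * 100
pct = (0.188 / 1.297) * 100
ratio = 0.1449
pct = 14.4950


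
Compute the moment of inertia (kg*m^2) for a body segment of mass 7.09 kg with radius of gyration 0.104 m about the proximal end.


I = m * k^2
I = 7.09 * 0.104^2
k^2 = 0.0108
I = 0.0767


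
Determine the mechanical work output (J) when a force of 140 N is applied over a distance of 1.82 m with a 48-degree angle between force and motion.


W = F * d * cos(theta)
theta = 48 deg = 0.8378 rad
cos(theta) = 0.6691
W = 140 * 1.82 * 0.6691
W = 170.4945


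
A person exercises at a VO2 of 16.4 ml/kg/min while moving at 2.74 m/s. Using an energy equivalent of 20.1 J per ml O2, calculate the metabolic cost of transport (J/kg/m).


Power per kg = VO2 * 20.1 / 60
Power per kg = 16.4 * 20.1 / 60 = 5.4940 W/kg
Cost = power_per_kg / speed
Cost = 5.4940 / 2.74
Cost = 2.0051


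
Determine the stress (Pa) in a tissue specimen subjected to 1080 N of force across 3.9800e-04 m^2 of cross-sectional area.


stress = F / A
stress = 1080 / 3.9800e-04
stress = 2.7136e+06


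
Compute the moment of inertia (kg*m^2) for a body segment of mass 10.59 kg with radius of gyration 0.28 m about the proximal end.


I = m * k^2
I = 10.59 * 0.28^2
k^2 = 0.0784
I = 0.8303


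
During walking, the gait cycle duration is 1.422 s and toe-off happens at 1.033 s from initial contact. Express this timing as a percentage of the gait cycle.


pct = (event_time / cycle_time) * 100
pct = (1.033 / 1.422) * 100
ratio = 0.7264
pct = 72.6442


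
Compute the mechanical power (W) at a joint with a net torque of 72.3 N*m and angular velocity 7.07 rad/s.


P = M * omega
P = 72.3 * 7.07
P = 511.1610


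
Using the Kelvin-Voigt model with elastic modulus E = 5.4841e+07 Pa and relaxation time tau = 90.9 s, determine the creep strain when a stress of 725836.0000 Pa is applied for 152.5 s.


epsilon(t) = (sigma/E) * (1 - exp(-t/tau))
sigma/E = 725836.0000 / 5.4841e+07 = 0.0132
exp(-t/tau) = exp(-152.5 / 90.9) = 0.1868
epsilon = 0.0132 * (1 - 0.1868)
epsilon = 0.0108


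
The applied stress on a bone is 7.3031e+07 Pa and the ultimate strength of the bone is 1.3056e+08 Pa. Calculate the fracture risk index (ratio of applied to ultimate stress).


FRI = applied / ultimate
FRI = 7.3031e+07 / 1.3056e+08
FRI = 0.5594


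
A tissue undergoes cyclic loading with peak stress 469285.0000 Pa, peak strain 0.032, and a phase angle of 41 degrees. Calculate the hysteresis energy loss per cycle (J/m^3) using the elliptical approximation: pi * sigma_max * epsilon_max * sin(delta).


E_loss = pi * sigma_max * epsilon_max * sin(delta)
delta = 41 deg = 0.7156 rad
sin(delta) = 0.6561
E_loss = pi * 469285.0000 * 0.032 * 0.6561
E_loss = 30951.3389


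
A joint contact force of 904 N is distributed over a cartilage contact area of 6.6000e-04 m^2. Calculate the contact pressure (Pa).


P = F / A
P = 904 / 6.6000e-04
P = 1.3697e+06


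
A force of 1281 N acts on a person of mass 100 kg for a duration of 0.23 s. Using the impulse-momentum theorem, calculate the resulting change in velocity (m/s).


J = F * dt = 1281 * 0.23 = 294.6300 N*s
delta_v = J / m
delta_v = 294.6300 / 100
delta_v = 2.9463


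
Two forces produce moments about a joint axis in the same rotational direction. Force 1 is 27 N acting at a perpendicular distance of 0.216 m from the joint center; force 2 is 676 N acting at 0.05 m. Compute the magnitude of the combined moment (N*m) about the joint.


M = F1 * d1 + F2 * d2
M = 27 * 0.216 + 676 * 0.05
M = 5.8320 + 33.8000
M = 39.6320


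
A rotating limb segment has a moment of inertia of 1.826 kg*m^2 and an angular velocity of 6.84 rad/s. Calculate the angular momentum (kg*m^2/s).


L = I * omega
L = 1.826 * 6.84
L = 12.4898


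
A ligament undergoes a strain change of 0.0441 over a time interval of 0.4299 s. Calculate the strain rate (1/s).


strain_rate = delta_strain / delta_t
strain_rate = 0.0441 / 0.4299
strain_rate = 0.1026


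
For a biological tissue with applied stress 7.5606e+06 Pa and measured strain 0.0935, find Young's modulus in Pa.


E = stress / strain
E = 7.5606e+06 / 0.0935
E = 8.0862e+07


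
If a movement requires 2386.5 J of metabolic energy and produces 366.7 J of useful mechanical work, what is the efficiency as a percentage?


eta = (W_mech / E_meta) * 100
eta = (366.7 / 2386.5) * 100
ratio = 0.1537
eta = 15.3656


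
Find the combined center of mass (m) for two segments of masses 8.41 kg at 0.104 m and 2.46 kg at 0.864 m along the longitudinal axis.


COM = (m1*x1 + m2*x2) / (m1 + m2)
COM = (8.41*0.104 + 2.46*0.864) / (8.41 + 2.46)
Numerator = 3.0001
Denominator = 10.8700
COM = 0.2760


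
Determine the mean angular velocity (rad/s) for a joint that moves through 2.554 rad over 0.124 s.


omega = delta_theta / delta_t
omega = 2.554 / 0.124
omega = 20.5968


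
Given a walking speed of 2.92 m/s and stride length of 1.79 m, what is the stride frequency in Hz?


f = v / stride_length
f = 2.92 / 1.79
f = 1.6313


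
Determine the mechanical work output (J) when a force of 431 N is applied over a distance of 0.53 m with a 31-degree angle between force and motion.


W = F * d * cos(theta)
theta = 31 deg = 0.5411 rad
cos(theta) = 0.8572
W = 431 * 0.53 * 0.8572
W = 195.8027


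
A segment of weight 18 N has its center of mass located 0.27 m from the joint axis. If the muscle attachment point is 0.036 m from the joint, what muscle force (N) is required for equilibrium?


F_muscle = W * d_load / d_muscle
F_muscle = 18 * 0.27 / 0.036
Numerator = 4.8600
F_muscle = 135.0000


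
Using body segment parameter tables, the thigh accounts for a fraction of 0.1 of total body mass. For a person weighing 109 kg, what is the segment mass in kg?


m_segment = body_mass * fraction
m_segment = 109 * 0.1
m_segment = 10.9000


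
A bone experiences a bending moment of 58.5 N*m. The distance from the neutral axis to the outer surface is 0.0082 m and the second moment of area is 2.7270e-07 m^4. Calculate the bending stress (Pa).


sigma = M * c / I
sigma = 58.5 * 0.0082 / 2.7270e-07
M * c = 0.4797
sigma = 1.7591e+06


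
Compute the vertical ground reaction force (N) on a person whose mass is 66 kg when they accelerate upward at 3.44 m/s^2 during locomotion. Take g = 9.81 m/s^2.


GRF = m * (g + a)
GRF = 66 * (9.81 + 3.44)
GRF = 66 * 13.2500
GRF = 874.5000


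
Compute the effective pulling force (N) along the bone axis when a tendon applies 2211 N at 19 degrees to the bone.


F_eff = F_tendon * cos(theta)
theta = 19 deg = 0.3316 rad
cos(theta) = 0.9455
F_eff = 2211 * 0.9455
F_eff = 2090.5416


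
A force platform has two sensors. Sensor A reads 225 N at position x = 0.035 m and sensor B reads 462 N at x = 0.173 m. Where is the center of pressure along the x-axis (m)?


COP_x = (F1*x1 + F2*x2) / (F1 + F2)
COP_x = (225*0.035 + 462*0.173) / (225 + 462)
Numerator = 87.8010
Denominator = 687
COP_x = 0.1278


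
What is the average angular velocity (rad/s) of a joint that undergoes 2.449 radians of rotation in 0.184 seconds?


omega = delta_theta / delta_t
omega = 2.449 / 0.184
omega = 13.3098


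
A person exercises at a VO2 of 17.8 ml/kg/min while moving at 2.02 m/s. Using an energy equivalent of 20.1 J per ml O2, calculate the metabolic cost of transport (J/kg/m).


Power per kg = VO2 * 20.1 / 60
Power per kg = 17.8 * 20.1 / 60 = 5.9630 W/kg
Cost = power_per_kg / speed
Cost = 5.9630 / 2.02
Cost = 2.9520


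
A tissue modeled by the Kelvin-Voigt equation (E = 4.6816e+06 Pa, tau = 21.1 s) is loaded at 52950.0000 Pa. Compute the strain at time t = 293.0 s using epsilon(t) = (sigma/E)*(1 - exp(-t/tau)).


epsilon(t) = (sigma/E) * (1 - exp(-t/tau))
sigma/E = 52950.0000 / 4.6816e+06 = 0.0113
exp(-t/tau) = exp(-293.0 / 21.1) = 9.3170e-07
epsilon = 0.0113 * (1 - 9.3170e-07)
epsilon = 0.0113


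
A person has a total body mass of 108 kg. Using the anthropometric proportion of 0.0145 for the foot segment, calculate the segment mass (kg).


m_segment = body_mass * fraction
m_segment = 108 * 0.0145
m_segment = 1.5660


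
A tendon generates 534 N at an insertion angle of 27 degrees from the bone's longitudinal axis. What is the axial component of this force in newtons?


F_eff = F_tendon * cos(theta)
theta = 27 deg = 0.4712 rad
cos(theta) = 0.8910
F_eff = 534 * 0.8910
F_eff = 475.7975


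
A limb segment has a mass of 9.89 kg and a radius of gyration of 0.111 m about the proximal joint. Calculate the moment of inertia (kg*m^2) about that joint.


I = m * k^2
I = 9.89 * 0.111^2
k^2 = 0.0123
I = 0.1219


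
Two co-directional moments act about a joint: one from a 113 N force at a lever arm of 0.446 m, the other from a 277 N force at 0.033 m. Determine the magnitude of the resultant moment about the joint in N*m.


M = F1 * d1 + F2 * d2
M = 113 * 0.446 + 277 * 0.033
M = 50.3980 + 9.1410
M = 59.5390


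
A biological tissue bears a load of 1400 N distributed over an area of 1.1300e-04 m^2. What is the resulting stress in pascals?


stress = F / A
stress = 1400 / 1.1300e-04
stress = 1.2389e+07


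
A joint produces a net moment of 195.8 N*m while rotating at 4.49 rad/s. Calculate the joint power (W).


P = M * omega
P = 195.8 * 4.49
P = 879.1420


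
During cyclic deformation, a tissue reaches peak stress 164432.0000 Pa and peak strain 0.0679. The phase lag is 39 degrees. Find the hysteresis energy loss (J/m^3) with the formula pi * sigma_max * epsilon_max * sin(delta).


E_loss = pi * sigma_max * epsilon_max * sin(delta)
delta = 39 deg = 0.6807 rad
sin(delta) = 0.6293
E_loss = pi * 164432.0000 * 0.0679 * 0.6293
E_loss = 22073.8349


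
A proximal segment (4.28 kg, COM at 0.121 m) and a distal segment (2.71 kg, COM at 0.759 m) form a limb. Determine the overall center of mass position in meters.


COM = (m1*x1 + m2*x2) / (m1 + m2)
COM = (4.28*0.121 + 2.71*0.759) / (4.28 + 2.71)
Numerator = 2.5748
Denominator = 6.9900
COM = 0.3684


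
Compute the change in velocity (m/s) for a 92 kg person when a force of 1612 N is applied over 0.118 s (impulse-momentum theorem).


J = F * dt = 1612 * 0.118 = 190.2160 N*s
delta_v = J / m
delta_v = 190.2160 / 92
delta_v = 2.0676


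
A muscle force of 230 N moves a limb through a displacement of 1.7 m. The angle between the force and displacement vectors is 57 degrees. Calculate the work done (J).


W = F * d * cos(theta)
theta = 57 deg = 0.9948 rad
cos(theta) = 0.5446
W = 230 * 1.7 * 0.5446
W = 212.9539


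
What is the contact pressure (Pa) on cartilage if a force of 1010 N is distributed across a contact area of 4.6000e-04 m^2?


P = F / A
P = 1010 / 4.6000e-04
P = 2.1957e+06


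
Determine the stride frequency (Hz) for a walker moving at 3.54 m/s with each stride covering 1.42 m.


f = v / stride_length
f = 3.54 / 1.42
f = 2.4930


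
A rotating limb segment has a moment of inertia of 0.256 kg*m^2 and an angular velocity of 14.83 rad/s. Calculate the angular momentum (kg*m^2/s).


L = I * omega
L = 0.256 * 14.83
L = 3.7965


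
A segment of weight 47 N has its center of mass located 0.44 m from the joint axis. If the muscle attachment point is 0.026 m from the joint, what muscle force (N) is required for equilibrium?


F_muscle = W * d_load / d_muscle
F_muscle = 47 * 0.44 / 0.026
Numerator = 20.6800
F_muscle = 795.3846


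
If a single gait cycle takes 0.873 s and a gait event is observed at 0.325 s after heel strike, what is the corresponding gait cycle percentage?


pct = (event_time / cycle_time) * 100
pct = (0.325 / 0.873) * 100
ratio = 0.3723
pct = 37.2279


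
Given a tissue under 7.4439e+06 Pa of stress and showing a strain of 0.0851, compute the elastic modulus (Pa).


E = stress / strain
E = 7.4439e+06 / 0.0851
E = 8.7472e+07


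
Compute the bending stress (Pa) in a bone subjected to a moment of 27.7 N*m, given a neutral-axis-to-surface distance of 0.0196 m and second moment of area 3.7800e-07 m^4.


sigma = M * c / I
sigma = 27.7 * 0.0196 / 3.7800e-07
M * c = 0.5429
sigma = 1.4363e+06


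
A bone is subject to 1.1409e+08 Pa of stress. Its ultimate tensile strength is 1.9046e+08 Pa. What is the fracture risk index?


FRI = applied / ultimate
FRI = 1.1409e+08 / 1.9046e+08
FRI = 0.5990


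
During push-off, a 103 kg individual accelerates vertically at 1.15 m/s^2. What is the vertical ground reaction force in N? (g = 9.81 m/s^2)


GRF = m * (g + a)
GRF = 103 * (9.81 + 1.15)
GRF = 103 * 10.9600
GRF = 1128.8800


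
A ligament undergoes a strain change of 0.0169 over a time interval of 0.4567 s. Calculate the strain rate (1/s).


strain_rate = delta_strain / delta_t
strain_rate = 0.0169 / 0.4567
strain_rate = 0.0370


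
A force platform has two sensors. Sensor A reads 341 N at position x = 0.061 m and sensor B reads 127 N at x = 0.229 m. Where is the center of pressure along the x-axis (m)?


COP_x = (F1*x1 + F2*x2) / (F1 + F2)
COP_x = (341*0.061 + 127*0.229) / (341 + 127)
Numerator = 49.8840
Denominator = 468
COP_x = 0.1066


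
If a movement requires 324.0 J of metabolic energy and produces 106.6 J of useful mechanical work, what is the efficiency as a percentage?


eta = (W_mech / E_meta) * 100
eta = (106.6 / 324.0) * 100
ratio = 0.3290
eta = 32.9012


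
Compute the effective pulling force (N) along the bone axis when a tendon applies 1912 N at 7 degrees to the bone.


F_eff = F_tendon * cos(theta)
theta = 7 deg = 0.1222 rad
cos(theta) = 0.9925
F_eff = 1912 * 0.9925
F_eff = 1897.7482


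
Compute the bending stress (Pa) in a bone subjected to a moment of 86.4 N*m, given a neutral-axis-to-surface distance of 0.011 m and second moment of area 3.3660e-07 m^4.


sigma = M * c / I
sigma = 86.4 * 0.011 / 3.3660e-07
M * c = 0.9504
sigma = 2.8235e+06


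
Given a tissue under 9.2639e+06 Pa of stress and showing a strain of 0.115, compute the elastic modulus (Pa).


E = stress / strain
E = 9.2639e+06 / 0.115
E = 8.0556e+07


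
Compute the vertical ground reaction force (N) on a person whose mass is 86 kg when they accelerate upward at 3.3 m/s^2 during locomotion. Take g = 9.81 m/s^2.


GRF = m * (g + a)
GRF = 86 * (9.81 + 3.3)
GRF = 86 * 13.1100
GRF = 1127.4600


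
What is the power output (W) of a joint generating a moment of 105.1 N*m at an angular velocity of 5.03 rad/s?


P = M * omega
P = 105.1 * 5.03
P = 528.6530


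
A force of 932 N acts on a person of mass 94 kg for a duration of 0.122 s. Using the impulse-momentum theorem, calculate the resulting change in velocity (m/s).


J = F * dt = 932 * 0.122 = 113.7040 N*s
delta_v = J / m
delta_v = 113.7040 / 94
delta_v = 1.2096


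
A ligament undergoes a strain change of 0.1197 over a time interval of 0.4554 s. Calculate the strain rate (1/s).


strain_rate = delta_strain / delta_t
strain_rate = 0.1197 / 0.4554
strain_rate = 0.2628


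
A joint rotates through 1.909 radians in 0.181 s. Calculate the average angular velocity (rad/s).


omega = delta_theta / delta_t
omega = 1.909 / 0.181
omega = 10.5470


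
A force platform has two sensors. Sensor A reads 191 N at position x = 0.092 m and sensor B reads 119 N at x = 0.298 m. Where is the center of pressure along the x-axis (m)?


COP_x = (F1*x1 + F2*x2) / (F1 + F2)
COP_x = (191*0.092 + 119*0.298) / (191 + 119)
Numerator = 53.0340
Denominator = 310
COP_x = 0.1711


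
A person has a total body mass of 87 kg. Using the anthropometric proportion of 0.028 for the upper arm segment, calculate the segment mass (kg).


m_segment = body_mass * fraction
m_segment = 87 * 0.028
m_segment = 2.4360


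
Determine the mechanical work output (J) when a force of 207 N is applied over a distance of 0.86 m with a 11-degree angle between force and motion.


W = F * d * cos(theta)
theta = 11 deg = 0.1920 rad
cos(theta) = 0.9816
W = 207 * 0.86 * 0.9816
W = 174.7493


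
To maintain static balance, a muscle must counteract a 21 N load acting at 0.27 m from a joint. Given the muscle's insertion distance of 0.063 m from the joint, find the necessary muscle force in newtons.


F_muscle = W * d_load / d_muscle
F_muscle = 21 * 0.27 / 0.063
Numerator = 5.6700
F_muscle = 90.0000


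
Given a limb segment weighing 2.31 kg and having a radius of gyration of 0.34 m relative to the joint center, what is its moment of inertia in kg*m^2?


I = m * k^2
I = 2.31 * 0.34^2
k^2 = 0.1156
I = 0.2670


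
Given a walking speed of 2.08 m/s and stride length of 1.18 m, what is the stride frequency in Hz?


f = v / stride_length
f = 2.08 / 1.18
f = 1.7627


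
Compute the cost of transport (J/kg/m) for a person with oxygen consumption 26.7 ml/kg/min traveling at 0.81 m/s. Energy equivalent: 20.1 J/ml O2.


Power per kg = VO2 * 20.1 / 60
Power per kg = 26.7 * 20.1 / 60 = 8.9445 W/kg
Cost = power_per_kg / speed
Cost = 8.9445 / 0.81
Cost = 11.0426


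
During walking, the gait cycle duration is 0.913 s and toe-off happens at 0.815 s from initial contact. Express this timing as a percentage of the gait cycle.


pct = (event_time / cycle_time) * 100
pct = (0.815 / 0.913) * 100
ratio = 0.8927
pct = 89.2662


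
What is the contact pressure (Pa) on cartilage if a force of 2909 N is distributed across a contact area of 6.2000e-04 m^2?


P = F / A
P = 2909 / 6.2000e-04
P = 4.6919e+06


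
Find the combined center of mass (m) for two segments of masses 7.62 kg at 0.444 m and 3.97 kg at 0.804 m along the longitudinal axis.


COM = (m1*x1 + m2*x2) / (m1 + m2)
COM = (7.62*0.444 + 3.97*0.804) / (7.62 + 3.97)
Numerator = 6.5752
Denominator = 11.5900
COM = 0.5673


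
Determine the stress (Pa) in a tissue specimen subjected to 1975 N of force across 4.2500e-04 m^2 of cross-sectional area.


stress = F / A
stress = 1975 / 4.2500e-04
stress = 4.6471e+06


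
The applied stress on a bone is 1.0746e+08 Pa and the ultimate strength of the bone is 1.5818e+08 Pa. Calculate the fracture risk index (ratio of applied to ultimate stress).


FRI = applied / ultimate
FRI = 1.0746e+08 / 1.5818e+08
FRI = 0.6794


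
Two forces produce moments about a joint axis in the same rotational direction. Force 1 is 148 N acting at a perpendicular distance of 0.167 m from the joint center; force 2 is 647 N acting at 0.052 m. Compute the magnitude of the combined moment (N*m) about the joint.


M = F1 * d1 + F2 * d2
M = 148 * 0.167 + 647 * 0.052
M = 24.7160 + 33.6440
M = 58.3600


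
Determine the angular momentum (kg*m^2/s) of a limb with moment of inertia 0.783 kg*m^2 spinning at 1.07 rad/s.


L = I * omega
L = 0.783 * 1.07
L = 0.8378


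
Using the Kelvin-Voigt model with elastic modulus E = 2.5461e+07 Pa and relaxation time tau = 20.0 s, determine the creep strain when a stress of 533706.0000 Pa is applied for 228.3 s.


epsilon(t) = (sigma/E) * (1 - exp(-t/tau))
sigma/E = 533706.0000 / 2.5461e+07 = 0.0210
exp(-t/tau) = exp(-228.3 / 20.0) = 1.1029e-05
epsilon = 0.0210 * (1 - 1.1029e-05)
epsilon = 0.0210


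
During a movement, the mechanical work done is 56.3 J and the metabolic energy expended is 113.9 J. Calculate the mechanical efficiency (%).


eta = (W_mech / E_meta) * 100
eta = (56.3 / 113.9) * 100
ratio = 0.4943
eta = 49.4293


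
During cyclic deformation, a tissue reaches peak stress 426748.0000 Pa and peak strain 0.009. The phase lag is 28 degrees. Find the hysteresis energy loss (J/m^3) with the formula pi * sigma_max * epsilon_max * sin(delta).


E_loss = pi * sigma_max * epsilon_max * sin(delta)
delta = 28 deg = 0.4887 rad
sin(delta) = 0.4695
E_loss = pi * 426748.0000 * 0.009 * 0.4695
E_loss = 5664.6511


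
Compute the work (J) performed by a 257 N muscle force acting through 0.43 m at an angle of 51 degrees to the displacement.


W = F * d * cos(theta)
theta = 51 deg = 0.8901 rad
cos(theta) = 0.6293
W = 257 * 0.43 * 0.6293
W = 69.5462


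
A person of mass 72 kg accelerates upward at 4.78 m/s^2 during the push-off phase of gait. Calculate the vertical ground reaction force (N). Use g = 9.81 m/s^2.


GRF = m * (g + a)
GRF = 72 * (9.81 + 4.78)
GRF = 72 * 14.5900
GRF = 1050.4800


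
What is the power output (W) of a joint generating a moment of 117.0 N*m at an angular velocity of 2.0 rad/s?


P = M * omega
P = 117.0 * 2.0
P = 234.0000


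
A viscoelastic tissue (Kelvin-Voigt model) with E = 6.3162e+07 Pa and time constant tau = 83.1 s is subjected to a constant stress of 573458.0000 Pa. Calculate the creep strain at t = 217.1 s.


epsilon(t) = (sigma/E) * (1 - exp(-t/tau))
sigma/E = 573458.0000 / 6.3162e+07 = 0.0091
exp(-t/tau) = exp(-217.1 / 83.1) = 0.0733
epsilon = 0.0091 * (1 - 0.0733)
epsilon = 0.0084


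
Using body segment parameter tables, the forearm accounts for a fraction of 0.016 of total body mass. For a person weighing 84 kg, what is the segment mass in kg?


m_segment = body_mass * fraction
m_segment = 84 * 0.016
m_segment = 1.3440


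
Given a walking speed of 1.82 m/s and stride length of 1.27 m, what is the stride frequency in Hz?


f = v / stride_length
f = 1.82 / 1.27
f = 1.4331


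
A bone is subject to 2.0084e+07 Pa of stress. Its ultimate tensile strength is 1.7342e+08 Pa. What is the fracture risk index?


FRI = applied / ultimate
FRI = 2.0084e+07 / 1.7342e+08
FRI = 0.1158


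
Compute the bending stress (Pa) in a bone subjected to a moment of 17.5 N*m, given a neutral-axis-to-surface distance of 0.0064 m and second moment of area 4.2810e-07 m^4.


sigma = M * c / I
sigma = 17.5 * 0.0064 / 4.2810e-07
M * c = 0.1120
sigma = 261621.1166


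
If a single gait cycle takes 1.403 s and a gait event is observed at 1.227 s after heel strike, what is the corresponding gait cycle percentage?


pct = (event_time / cycle_time) * 100
pct = (1.227 / 1.403) * 100
ratio = 0.8746
pct = 87.4555


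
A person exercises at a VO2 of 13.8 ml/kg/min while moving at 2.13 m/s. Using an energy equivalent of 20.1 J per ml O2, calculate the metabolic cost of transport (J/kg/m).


Power per kg = VO2 * 20.1 / 60
Power per kg = 13.8 * 20.1 / 60 = 4.6230 W/kg
Cost = power_per_kg / speed
Cost = 4.6230 / 2.13
Cost = 2.1704


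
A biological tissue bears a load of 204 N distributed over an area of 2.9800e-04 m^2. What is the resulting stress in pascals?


stress = F / A
stress = 204 / 2.9800e-04
stress = 684563.7584


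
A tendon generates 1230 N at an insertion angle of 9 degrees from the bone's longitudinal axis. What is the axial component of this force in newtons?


F_eff = F_tendon * cos(theta)
theta = 9 deg = 0.1571 rad
cos(theta) = 0.9877
F_eff = 1230 * 0.9877
F_eff = 1214.8567


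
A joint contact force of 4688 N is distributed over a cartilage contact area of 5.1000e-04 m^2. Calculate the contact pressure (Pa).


P = F / A
P = 4688 / 5.1000e-04
P = 9.1922e+06


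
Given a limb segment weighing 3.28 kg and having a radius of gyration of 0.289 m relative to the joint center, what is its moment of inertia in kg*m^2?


I = m * k^2
I = 3.28 * 0.289^2
k^2 = 0.0835
I = 0.2739


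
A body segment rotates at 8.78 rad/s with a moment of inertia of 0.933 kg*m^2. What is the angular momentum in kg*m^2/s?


L = I * omega
L = 0.933 * 8.78
L = 8.1917


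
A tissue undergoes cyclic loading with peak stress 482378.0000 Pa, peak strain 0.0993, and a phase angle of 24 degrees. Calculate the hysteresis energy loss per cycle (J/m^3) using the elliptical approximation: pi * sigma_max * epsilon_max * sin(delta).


E_loss = pi * sigma_max * epsilon_max * sin(delta)
delta = 24 deg = 0.4189 rad
sin(delta) = 0.4067
E_loss = pi * 482378.0000 * 0.0993 * 0.4067
E_loss = 61206.8337


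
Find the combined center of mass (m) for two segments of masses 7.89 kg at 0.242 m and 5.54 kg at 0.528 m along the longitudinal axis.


COM = (m1*x1 + m2*x2) / (m1 + m2)
COM = (7.89*0.242 + 5.54*0.528) / (7.89 + 5.54)
Numerator = 4.8345
Denominator = 13.4300
COM = 0.3600


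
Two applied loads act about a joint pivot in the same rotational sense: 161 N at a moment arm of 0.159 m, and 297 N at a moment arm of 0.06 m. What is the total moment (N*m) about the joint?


M = F1 * d1 + F2 * d2
M = 161 * 0.159 + 297 * 0.06
M = 25.5990 + 17.8200
M = 43.4190


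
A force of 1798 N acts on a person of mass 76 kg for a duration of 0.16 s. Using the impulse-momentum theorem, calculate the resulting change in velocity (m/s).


J = F * dt = 1798 * 0.16 = 287.6800 N*s
delta_v = J / m
delta_v = 287.6800 / 76
delta_v = 3.7853


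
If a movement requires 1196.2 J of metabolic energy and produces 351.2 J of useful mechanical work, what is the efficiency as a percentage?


eta = (W_mech / E_meta) * 100
eta = (351.2 / 1196.2) * 100
ratio = 0.2936
eta = 29.3596


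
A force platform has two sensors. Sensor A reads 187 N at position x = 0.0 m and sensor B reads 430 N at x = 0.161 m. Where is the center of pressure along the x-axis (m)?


COP_x = (F1*x1 + F2*x2) / (F1 + F2)
COP_x = (187*0.0 + 430*0.161) / (187 + 430)
Numerator = 69.2300
Denominator = 617
COP_x = 0.1122


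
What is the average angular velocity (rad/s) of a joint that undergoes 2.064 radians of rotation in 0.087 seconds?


omega = delta_theta / delta_t
omega = 2.064 / 0.087
omega = 23.7241


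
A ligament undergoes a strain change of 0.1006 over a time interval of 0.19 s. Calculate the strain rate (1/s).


strain_rate = delta_strain / delta_t
strain_rate = 0.1006 / 0.19
strain_rate = 0.5295


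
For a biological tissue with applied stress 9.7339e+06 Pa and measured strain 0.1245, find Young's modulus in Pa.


E = stress / strain
E = 9.7339e+06 / 0.1245
E = 7.8184e+07


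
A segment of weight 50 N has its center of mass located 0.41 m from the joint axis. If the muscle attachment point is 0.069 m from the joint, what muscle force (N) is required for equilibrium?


F_muscle = W * d_load / d_muscle
F_muscle = 50 * 0.41 / 0.069
Numerator = 20.5000
F_muscle = 297.1014


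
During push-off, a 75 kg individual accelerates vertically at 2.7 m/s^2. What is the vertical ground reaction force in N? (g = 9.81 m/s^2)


GRF = m * (g + a)
GRF = 75 * (9.81 + 2.7)
GRF = 75 * 12.5100
GRF = 938.2500


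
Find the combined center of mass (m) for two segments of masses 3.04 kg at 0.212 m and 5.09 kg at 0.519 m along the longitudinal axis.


COM = (m1*x1 + m2*x2) / (m1 + m2)
COM = (3.04*0.212 + 5.09*0.519) / (3.04 + 5.09)
Numerator = 3.2862
Denominator = 8.1300
COM = 0.4042


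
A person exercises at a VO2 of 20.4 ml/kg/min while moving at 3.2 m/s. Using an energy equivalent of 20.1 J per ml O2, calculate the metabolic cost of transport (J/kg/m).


Power per kg = VO2 * 20.1 / 60
Power per kg = 20.4 * 20.1 / 60 = 6.8340 W/kg
Cost = power_per_kg / speed
Cost = 6.8340 / 3.2
Cost = 2.1356


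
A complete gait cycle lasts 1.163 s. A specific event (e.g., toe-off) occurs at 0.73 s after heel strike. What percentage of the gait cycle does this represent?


pct = (event_time / cycle_time) * 100
pct = (0.73 / 1.163) * 100
ratio = 0.6277
pct = 62.7687


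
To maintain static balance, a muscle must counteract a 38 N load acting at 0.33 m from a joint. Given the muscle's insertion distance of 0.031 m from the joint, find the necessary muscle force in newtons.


F_muscle = W * d_load / d_muscle
F_muscle = 38 * 0.33 / 0.031
Numerator = 12.5400
F_muscle = 404.5161


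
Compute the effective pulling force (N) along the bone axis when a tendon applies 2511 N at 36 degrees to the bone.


F_eff = F_tendon * cos(theta)
theta = 36 deg = 0.6283 rad
cos(theta) = 0.8090
F_eff = 2511 * 0.8090
F_eff = 2031.4417


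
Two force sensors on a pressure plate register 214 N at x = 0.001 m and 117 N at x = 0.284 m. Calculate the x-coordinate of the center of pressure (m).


COP_x = (F1*x1 + F2*x2) / (F1 + F2)
COP_x = (214*0.001 + 117*0.284) / (214 + 117)
Numerator = 33.4420
Denominator = 331
COP_x = 0.1010


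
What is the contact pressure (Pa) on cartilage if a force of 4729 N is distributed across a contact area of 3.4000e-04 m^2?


P = F / A
P = 4729 / 3.4000e-04
P = 1.3909e+07
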